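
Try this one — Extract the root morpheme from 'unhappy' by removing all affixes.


Remove prefix 'un' from 'unhappy' to get root 'happy'.

happy


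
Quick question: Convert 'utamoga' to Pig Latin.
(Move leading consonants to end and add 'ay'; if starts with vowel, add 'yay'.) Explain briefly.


'utamoga' starts with a vowel, so add 'yay': 'utamogayay'.

utamogayay


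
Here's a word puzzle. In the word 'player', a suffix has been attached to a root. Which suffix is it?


The word 'player' = 'play' (root) + '-er' (suffix). The suffix is '-er'.

er


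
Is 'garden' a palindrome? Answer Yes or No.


Forward: 'garden'
Reversed: 'nedrag'
They differ.

No


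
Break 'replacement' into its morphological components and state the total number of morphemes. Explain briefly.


Step 1: Identify prefix: 're' (meaning: again)
Step 2: Identify root: 'place'
Step 3: Identify suffix(es): 'ment'
Decomposition: re- (prefix: again) + place (root) + -ment (suffix: action/result)
Total morphemes: 3

3 morphemes (re- (prefix: again) + place (root) + -ment (suffix: action/result))


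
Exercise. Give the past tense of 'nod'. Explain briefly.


Apply rule: Double final consonant and add -ed. 'nod' becomes 'nodded'.

nodded


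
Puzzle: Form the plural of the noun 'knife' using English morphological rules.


Apply rule: Change -fe to -ves. 'knife' becomes 'knives'.

knives


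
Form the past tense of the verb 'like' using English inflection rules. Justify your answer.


Apply rule: Add -d (word ends in -e). 'like' becomes 'liked'.

liked


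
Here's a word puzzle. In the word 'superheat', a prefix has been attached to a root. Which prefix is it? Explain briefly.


The word 'superheat' = 'super' (prefix) + 'heat' (root). The prefix is 'super'.

super


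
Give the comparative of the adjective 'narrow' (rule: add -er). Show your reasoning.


Apply comparative formation (add -er): 'narrow' -> 'narrower'.

narrower


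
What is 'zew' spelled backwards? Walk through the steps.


Reverse 'zew' character by character: 'wez'.

wez


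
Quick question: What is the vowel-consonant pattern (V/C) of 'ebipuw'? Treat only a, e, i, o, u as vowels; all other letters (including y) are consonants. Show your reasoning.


Letter mapping: e = V, b = C, i = V, p = C, u = V, w = C.

VCVCVC


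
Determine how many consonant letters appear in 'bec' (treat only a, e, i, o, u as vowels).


Consonants in 'bec': b, c = 2 consonants.

2


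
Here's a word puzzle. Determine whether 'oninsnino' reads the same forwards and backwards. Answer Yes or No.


Forward: 'oninsnino'
Reversed: 'oninsnino'
They are identical.

Yes


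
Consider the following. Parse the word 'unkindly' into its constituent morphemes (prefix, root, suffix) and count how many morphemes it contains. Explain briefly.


Step 1: Identify prefix: 'un' (meaning: not/reverse)
Step 2: Identify root: 'kind'
Step 3: Identify suffix(es): 'ly'
Decomposition: un- (prefix: not/reverse) + kind (root) + -ly (suffix: in manner of)
Total morphemes: 3

3 morphemes (un- (prefix: not/reverse) + kind (root) + -ly (suffix: in manner of))


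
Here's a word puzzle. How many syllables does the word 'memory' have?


Break 'memory' into syllables: mem-o-ry -> mem | o | ry = 3 syllables

3 syllables


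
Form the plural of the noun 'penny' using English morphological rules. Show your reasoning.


Apply rule: Change -y to -ies (consonant + y). 'penny' becomes 'pennies'.

pennies


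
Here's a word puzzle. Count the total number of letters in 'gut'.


Spell out 'gut' and number each letter: g(1), u(2), t(3). Total: 3 letters.

3


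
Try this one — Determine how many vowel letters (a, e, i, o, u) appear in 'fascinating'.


Vowels in 'fascinating': a, i, a, i = 4 vowels.

4


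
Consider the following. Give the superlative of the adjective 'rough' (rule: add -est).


Apply superlative formation (add -est): 'rough' -> 'roughest'.

roughest


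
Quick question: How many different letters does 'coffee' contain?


Unique letters in 'coffee': {c, e, f, o} = 4 distinct letters.

4


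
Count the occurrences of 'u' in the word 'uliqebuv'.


Letter 'u' in 'uliqebuv': found at position(s) 1, 7 = 2 occurrence(s).

2


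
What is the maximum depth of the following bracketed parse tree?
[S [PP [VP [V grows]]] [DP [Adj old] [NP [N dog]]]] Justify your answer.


Count bracket nesting levels:
'[' at pos 0: depth = 1
'[' at pos 3: depth = 2
'[' at pos 7: depth = 3
'[' at pos 11: depth = 4
'[' at pos 23: depth = 2
'[' at pos 27: depth = 3
'[' at pos 37: depth = 3
'[' at pos 41: depth = 4
Maximum depth reached: 4

4


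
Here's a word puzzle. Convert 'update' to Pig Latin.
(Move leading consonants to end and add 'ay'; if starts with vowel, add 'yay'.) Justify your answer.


'update' starts with a vowel, so add 'yay': 'updateyay'.

updateyay


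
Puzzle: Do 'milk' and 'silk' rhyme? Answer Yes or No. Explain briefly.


Rime (stressed vowel + following sounds) of 'milk': -ilk = /ɪlk/
Rime of 'silk': -ilk = /ɪlk/
/ɪlk/ and /ɪlk/ are the same ending sound, so the words rhyme.

Yes


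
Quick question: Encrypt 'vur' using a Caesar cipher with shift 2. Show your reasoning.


Shift each letter by 2: v -> x, u -> w, r -> t. Result: 'xwt'.

xwt


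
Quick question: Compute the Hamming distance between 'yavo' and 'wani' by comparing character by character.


Alignment:
Position 1: 'y' vs 'w' = DIFFER
Position 2: 'a' vs 'a' = match
Position 3: 'v' vs 'n' = DIFFER
Position 4: 'o' vs 'i' = DIFFER
Total differences: 3

3


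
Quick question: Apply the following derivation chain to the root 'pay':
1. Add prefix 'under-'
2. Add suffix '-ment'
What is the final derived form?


Step 1: Add prefix 'under-' to 'pay' = 'underpay'
Step 2: Add suffix '-ment' to 'underpay' = 'underpayment'

underpayment


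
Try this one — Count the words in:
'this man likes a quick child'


Split into words: this | man | likes | a | quick | child = 6 words.

6


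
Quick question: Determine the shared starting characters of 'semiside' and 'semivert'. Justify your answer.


Compare from the start: 4 characters match: 'semi'. Mismatch at position 5: 's' vs 'v'.

semi


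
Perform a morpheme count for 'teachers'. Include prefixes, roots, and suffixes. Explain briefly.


Decomposition: teach (root) + -er (suffix) + -s (plural) = 3 morpheme(s)

3 morphemes


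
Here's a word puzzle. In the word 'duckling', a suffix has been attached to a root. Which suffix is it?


The word 'duckling' = 'duck' (root) + '-ling' (suffix). The suffix is '-ling'.

ling


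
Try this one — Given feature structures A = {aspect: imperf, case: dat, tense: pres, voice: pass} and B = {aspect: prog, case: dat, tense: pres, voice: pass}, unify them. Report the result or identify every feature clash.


Compare features:
aspect: A=imperf vs B=prog -> CLASH
case: A=dat vs B=dat -> unified: dat
tense: A=pres vs B=pres -> unified: pres
voice: A=pass vs B=pass -> unified: pass
Clash detected on feature 'aspect' (imperf vs prog); unification fails.

CLASH on 'aspect' (imperf vs prog)


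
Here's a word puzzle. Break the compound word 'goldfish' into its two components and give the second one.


Split 'goldfish' into 'gold' + 'fish'. The second part is 'fish'.

fish


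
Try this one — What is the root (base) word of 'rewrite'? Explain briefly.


Remove prefix 're' from 'rewrite' to get root 'write'.

write


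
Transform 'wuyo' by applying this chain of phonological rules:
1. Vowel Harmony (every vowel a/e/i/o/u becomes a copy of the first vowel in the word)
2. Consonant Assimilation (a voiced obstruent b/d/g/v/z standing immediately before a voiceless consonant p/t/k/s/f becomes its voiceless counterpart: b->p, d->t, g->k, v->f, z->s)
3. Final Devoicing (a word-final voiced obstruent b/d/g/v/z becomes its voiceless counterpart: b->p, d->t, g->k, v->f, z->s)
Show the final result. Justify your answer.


Starting form: 'wuyo'
Rule 1: Vowel Harmony: all vowels become 'u' (matching first vowel). 'wuyo' -> 'wuyu'
Rule 2: Consonant Assimilation: no voiced obstruent (b/d/g/v/z) stands immediately before a voiceless consonant (p/t/k/s/f). No change.
Rule 3: Final Devoicing: the word ends in the vowel 'u', not a consonant. No change.
Final form: 'wuyu'

wuyu


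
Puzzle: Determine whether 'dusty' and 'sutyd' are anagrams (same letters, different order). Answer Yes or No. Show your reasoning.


Sorted letters of 'dusty': 'dstuy'
Sorted letters of 'sutyd': 'dstuy'
They match.

Yes


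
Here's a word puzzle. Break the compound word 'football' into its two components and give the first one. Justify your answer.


Split 'football' into 'foot' + 'ball'. The first part is 'foot'.

foot


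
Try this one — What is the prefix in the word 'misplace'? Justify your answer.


The word 'misplace' = 'mis' (prefix) + 'place' (root). The prefix is 'mis'.

mis


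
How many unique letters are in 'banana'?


Unique letters in 'banana': {a, b, n} = 3 distinct letters.

3


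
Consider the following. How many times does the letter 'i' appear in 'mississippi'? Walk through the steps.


Letter 'i' in 'mississippi': found at position(s) 2, 5, 8, 11 = 4 occurrence(s).

4


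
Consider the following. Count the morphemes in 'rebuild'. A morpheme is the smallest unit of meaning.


Decomposition: re- (prefix) + build (root) = 2 morpheme(s)

2 morphemes


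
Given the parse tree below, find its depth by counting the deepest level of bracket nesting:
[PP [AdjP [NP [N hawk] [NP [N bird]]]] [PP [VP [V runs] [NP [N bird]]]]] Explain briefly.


Count bracket nesting levels:
'[' at pos 0: depth = 1
'[' at pos 4: depth = 2
'[' at pos 10: depth = 3
'[' at pos 14: depth = 4
'[' at pos 23: depth = 4
'[' at pos 27: depth = 5
'[' at pos 39: depth = 2
'[' at pos 43: depth = 3
'[' at pos 47: depth = 4
'[' at pos 56: depth = 4
'[' at pos 60: depth = 5
Maximum depth reached: 5

5


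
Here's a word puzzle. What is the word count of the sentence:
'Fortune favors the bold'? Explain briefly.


Split into words: Fortune | favors | the | bold = 4 words.

4


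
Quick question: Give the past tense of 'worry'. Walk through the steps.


Apply rule: Change -y to -ied. 'worry' becomes 'worried'.

worried


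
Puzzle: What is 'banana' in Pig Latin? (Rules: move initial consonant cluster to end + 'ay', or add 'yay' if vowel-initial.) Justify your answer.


'banana': move consonant cluster 'b' to end and add 'ay': 'ananabay'.

ananabay


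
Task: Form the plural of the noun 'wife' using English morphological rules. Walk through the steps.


Apply rule: Change -fe to -ves. 'wife' becomes 'wives'.

wives


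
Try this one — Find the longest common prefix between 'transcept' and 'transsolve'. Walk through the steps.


Compare from the start: 5 characters match: 'trans'. Mismatch at position 6: 'c' vs 's'.

trans


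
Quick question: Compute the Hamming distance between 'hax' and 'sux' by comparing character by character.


Alignment:
Position 1: 'h' vs 's' = DIFFER
Position 2: 'a' vs 'u' = DIFFER
Position 3: 'x' vs 'x' = match
Total differences: 2

2


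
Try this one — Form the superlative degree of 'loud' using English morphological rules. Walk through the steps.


Apply superlative formation (add -est): 'loud' -> 'loudest'.

loudest


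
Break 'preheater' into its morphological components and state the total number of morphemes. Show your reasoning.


Step 1: Identify prefix: 'pre' (meaning: before)
Step 2: Identify root: 'heat'
Step 3: Identify suffix(es): 'er'
Decomposition: pre- (prefix: before) + heat (root) + -er (suffix: one who)
Total morphemes: 3

3 morphemes (pre- (prefix: before) + heat (root) + -er (suffix: one who))


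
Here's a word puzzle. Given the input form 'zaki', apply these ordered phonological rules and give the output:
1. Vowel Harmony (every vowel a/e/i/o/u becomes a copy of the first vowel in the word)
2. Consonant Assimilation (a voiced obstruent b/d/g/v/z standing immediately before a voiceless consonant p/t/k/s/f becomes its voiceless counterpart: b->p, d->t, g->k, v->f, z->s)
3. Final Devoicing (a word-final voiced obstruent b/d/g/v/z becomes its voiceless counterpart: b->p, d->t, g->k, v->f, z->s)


Starting form: 'zaki'
Rule 1: Vowel Harmony: all vowels become 'a' (matching first vowel). 'zaki' -> 'zaka'
Rule 2: Consonant Assimilation: no voiced obstruent (b/d/g/v/z) stands immediately before a voiceless consonant (p/t/k/s/f). No change.
Rule 3: Final Devoicing: the word ends in the vowel 'a', not a consonant. No change.
Final form: 'zaka'

zaka


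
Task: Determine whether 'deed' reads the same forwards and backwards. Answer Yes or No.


Forward: 'deed'
Reversed: 'deed'
They are identical.

Yes


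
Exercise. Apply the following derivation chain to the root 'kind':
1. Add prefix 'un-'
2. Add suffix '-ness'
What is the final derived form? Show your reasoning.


Step 1: Add prefix 'un-' to 'kind' = 'unkind'
Step 2: Add suffix '-ness' to 'unkind' = 'unkindness'

unkindness


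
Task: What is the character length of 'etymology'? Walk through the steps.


Spell out 'etymology' and number each letter: e(1), t(2), y(3), m(4), o(5), l(6), o(7), g(8), y(9). Total: 9 letters.

9


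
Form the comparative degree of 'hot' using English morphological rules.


Apply comparative formation (double final consonant, add -er): 'hot' -> 'hotter'.

hotter


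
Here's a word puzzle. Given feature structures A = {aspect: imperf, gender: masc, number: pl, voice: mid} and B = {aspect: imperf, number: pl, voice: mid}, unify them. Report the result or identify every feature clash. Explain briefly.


Compare features:
aspect: A=imperf vs B=imperf -> unified: imperf
gender: A=masc vs B=_ -> unified: masc
number: A=pl vs B=pl -> unified: pl
voice: A=mid vs B=mid -> unified: mid
No clashes found.

Unified: {aspect: imperf, gender: masc, number: pl, voice: mid}


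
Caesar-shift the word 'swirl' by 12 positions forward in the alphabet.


Shift each letter by 12: s -> e, w -> i, i -> u, r -> d, l -> x. Result: 'eiudx'.

eiudx


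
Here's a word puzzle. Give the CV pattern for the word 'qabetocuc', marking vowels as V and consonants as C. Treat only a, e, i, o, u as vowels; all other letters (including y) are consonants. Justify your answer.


Letter mapping: q = C, a = V, b = C, e = V, t = C, o = V, c = C, u = V, c = C.

CVCVCVCVC


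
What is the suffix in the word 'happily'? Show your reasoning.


The word 'happily' = 'happy' (root) + '-ly' (suffix). The suffix is '-ly'.

ly


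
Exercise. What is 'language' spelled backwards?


Reverse 'language' character by character: 'egaugnal'.

egaugnal


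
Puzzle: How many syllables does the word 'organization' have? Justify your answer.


Break 'organization' into syllables: or-gan-i-za-tion -> or | gan | i | za | tion = 5 syllables

5 syllables


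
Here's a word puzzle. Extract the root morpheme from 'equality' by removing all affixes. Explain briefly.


Remove suffix '-ity' from 'equality' to get root 'equal'.

equal


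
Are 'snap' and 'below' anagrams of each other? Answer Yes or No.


Sorted letters of 'snap': 'anps'
Sorted letters of 'below': 'below'
They do not match.

No


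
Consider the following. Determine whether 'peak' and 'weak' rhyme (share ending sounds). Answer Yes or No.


Rime (stressed vowel + following sounds) of 'peak': -eak = /iːk/
Rime of 'weak': -eak = /iːk/
/iːk/ and /iːk/ are the same ending sound, so the words rhyme.

Yes


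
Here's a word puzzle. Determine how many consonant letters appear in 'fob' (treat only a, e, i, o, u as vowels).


Consonants in 'fob': f, b = 2 consonants.

2


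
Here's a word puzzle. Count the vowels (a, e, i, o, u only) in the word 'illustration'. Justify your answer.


Vowels in 'illustration': i, u, a, i, o = 5 vowels.

5


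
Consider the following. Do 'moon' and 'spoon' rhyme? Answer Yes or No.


Rime (stressed vowel + following sounds) of 'moon': -oon = /uːn/
Rime of 'spoon': -oon = /uːn/
/uːn/ and /uːn/ are the same ending sound, so the words rhyme.

Yes


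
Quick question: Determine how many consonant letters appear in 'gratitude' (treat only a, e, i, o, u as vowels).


Consonants in 'gratitude': g, r, t, t, d = 5 consonants.

5


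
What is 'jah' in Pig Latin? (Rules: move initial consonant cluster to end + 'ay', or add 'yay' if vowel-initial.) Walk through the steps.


'jah': move consonant cluster 'j' to end and add 'ay': 'ahjay'.

ahjay


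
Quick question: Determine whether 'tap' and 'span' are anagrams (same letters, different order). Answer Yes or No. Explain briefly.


Sorted letters of 'tap': 'apt'
Sorted letters of 'span': 'anps'
They do not match.

No


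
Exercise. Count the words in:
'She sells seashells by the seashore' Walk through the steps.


Split into words: She | sells | seashells | by | the | seashore = 6 words.

6


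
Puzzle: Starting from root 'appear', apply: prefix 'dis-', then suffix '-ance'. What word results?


Step 1: Add prefix 'dis-' to 'appear' = 'disappear'
Step 2: Add suffix '-ance' to 'disappear' = 'disappearance'

disappearance


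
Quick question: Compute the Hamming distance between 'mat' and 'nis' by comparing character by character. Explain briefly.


Alignment:
Position 1: 'm' vs 'n' = DIFFER
Position 2: 'a' vs 'i' = DIFFER
Position 3: 't' vs 's' = DIFFER
Total differences: 3

3


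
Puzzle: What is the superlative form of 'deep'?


Apply superlative formation (add -est): 'deep' -> 'deepest'.

deepest


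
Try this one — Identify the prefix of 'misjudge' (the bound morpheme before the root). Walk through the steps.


The word 'misjudge' = 'mis' (prefix) + 'judge' (root). The prefix is 'mis'.

mis


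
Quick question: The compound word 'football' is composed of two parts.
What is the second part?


Split 'football' into 'foot' + 'ball'. The second part is 'ball'.

ball


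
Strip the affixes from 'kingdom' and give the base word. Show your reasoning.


Remove suffix '-dom' from 'kingdom' to get root 'king'.

king


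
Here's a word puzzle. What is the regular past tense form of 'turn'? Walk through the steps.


Apply rule: Add -ed. 'turn' becomes 'turned'.

turned


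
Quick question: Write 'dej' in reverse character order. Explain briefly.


Reverse 'dej' character by character: 'jed'.

jed


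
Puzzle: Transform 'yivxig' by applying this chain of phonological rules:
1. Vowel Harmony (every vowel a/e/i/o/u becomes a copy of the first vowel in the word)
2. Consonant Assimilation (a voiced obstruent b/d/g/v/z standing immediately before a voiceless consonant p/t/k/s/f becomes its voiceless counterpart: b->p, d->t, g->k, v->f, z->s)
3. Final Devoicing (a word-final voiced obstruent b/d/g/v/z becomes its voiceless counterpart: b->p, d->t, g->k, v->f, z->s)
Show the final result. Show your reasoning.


Starting form: 'yivxig'
Rule 1: Vowel Harmony: all vowels already match. No change.
Rule 2: Consonant Assimilation: no voiced obstruent (b/d/g/v/z) stands immediately before a voiceless consonant (p/t/k/s/f). No change.
Rule 3: Final Devoicing: word-final voiced obstruent 'g' becomes voiceless 'k'. 'yivxig' -> 'yivxik'
Final form: 'yivxik'

yivxik


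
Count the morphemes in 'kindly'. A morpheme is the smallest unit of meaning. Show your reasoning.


Decomposition: kind (root) + -ly (suffix) = 2 morpheme(s)

2 morphemes


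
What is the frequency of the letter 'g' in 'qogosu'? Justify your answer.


Letter 'g' in 'qogosu': found at position(s) 3 = 1 occurrence(s).

1


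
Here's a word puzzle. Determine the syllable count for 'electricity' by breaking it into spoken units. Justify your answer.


Break 'electricity' into syllables: e-lec-tric-i-ty -> e | lec | tric | i | ty = 5 syllables

5 syllables


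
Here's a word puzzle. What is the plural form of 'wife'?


Apply rule: Change -fe to -ves. 'wife' becomes 'wives'.

wives


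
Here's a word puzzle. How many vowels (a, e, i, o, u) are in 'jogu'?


Vowels in 'jogu': o, u = 2 vowels.

2


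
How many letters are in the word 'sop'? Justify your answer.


Spell out 'sop' and number each letter: s(1), o(2), p(3). Total: 3 letters.

3


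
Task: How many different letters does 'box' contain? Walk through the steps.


Unique letters in 'box': {b, o, x} = 3 distinct letters.

3


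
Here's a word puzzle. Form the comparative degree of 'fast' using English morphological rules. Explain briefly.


Apply comparative formation (add -er): 'fast' -> 'faster'.

faster


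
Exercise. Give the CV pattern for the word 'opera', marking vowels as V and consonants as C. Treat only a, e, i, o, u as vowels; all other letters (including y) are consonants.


Letter mapping: o = V, p = C, e = V, r = C, a = V.

VCVCV


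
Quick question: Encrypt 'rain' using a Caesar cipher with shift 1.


Shift each letter by 1: r -> s, a -> b, i -> j, n -> o. Result: 'sbjo'.

sbjo


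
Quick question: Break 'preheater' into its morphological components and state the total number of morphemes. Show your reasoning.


Step 1: Identify prefix: 'pre' (meaning: before)
Step 2: Identify root: 'heat'
Step 3: Identify suffix(es): 'er'
Decomposition: pre- (prefix: before) + heat (root) + -er (suffix: one who)
Total morphemes: 3

3 morphemes (pre- (prefix: before) + heat (root) + -er (suffix: one who))


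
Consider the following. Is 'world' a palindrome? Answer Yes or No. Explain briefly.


Forward: 'world'
Reversed: 'dlrow'
They differ.

No


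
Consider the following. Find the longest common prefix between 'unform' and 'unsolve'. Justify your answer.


Compare from the start: 2 characters match: 'un'. Mismatch at position 3: 'f' vs 's'.

un


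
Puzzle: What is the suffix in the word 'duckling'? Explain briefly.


The word 'duckling' = 'duck' (root) + '-ling' (suffix). The suffix is '-ling'.

ling


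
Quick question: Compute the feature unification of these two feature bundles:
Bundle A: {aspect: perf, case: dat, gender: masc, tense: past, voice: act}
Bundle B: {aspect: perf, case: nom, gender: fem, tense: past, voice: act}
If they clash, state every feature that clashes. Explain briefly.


Compare features:
aspect: A=perf vs B=perf -> unified: perf
case: A=dat vs B=nom -> CLASH
gender: A=masc vs B=fem -> CLASH
tense: A=past vs B=past -> unified: past
voice: A=act vs B=act -> unified: act
Clashes detected on features 'case' (dat vs nom) and 'gender' (masc vs fem); unification fails.

CLASH on 'case' (dat vs nom) and 'gender' (masc vs fem)


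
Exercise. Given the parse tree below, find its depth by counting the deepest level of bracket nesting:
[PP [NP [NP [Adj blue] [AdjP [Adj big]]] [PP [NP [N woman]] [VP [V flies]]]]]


Count bracket nesting levels:
'[' at pos 0: depth = 1
'[' at pos 4: depth = 2
'[' at pos 8: depth = 3
'[' at pos 12: depth = 4
'[' at pos 23: depth = 4
'[' at pos 29: depth = 5
'[' at pos 41: depth = 3
'[' at pos 45: depth = 4
'[' at pos 49: depth = 5
'[' at pos 60: depth = 4
'[' at pos 64: depth = 5
Maximum depth reached: 5

5


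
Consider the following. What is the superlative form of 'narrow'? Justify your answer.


Apply superlative formation (add -est): 'narrow' -> 'narrowest'.

narrowest


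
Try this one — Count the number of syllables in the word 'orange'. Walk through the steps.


Break 'orange' into syllables: or-ange -> or | ange = 2 syllables

2 syllables


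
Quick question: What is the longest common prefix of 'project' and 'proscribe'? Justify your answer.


Compare from the start: 3 characters match: 'pro'. Mismatch at position 4: 'j' vs 's'.

pro


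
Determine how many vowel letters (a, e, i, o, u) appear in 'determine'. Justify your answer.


Vowels in 'determine': e, e, i, e = 4 vowels.

4


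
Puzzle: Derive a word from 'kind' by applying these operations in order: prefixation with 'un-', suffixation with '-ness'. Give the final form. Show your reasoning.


Step 1: Add prefix 'un-' to 'kind' = 'unkind'
Step 2: Add suffix '-ness' to 'unkind' = 'unkindness'

unkindness


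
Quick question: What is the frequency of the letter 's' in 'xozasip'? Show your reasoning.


Letter 's' in 'xozasip': found at position(s) 5 = 1 occurrence(s).

1


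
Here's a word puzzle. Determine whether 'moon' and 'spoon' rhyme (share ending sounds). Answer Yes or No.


Rime (stressed vowel + following sounds) of 'moon': -oon = /uːn/
Rime of 'spoon': -oon = /uːn/
/uːn/ and /uːn/ are the same ending sound, so the words rhyme.

Yes


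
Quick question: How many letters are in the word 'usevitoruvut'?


Spell out 'usevitoruvut' and number each letter: u(1), s(2), e(3), v(4), i(5), t(6), o(7), r(8), u(9), v(10), u(11), t(12). Total: 12 letters.

12


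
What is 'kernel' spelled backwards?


Reverse 'kernel' character by character: 'lenrek'.

lenrek


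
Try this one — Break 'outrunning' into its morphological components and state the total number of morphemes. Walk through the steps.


Step 1: Identify prefix: 'out' (meaning: surpass)
Step 2: Identify root: 'run'
Step 3: Identify suffix(es): 'ing'
Decomposition: out- (prefix: surpass) + run (root) + -ing (suffix: ongoing action)
Total morphemes: 3

3 morphemes (out- (prefix: surpass) + run (root) + -ing (suffix: ongoing action))


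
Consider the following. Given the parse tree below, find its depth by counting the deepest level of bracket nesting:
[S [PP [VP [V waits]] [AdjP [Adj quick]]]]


Count bracket nesting levels:
'[' at pos 0: depth = 1
'[' at pos 3: depth = 2
'[' at pos 7: depth = 3
'[' at pos 11: depth = 4
'[' at pos 22: depth = 3
'[' at pos 28: depth = 4
Maximum depth reached: 4

4


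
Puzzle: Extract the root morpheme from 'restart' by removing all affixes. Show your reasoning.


Remove prefix 're' from 'restart' to get root 'start'.

start


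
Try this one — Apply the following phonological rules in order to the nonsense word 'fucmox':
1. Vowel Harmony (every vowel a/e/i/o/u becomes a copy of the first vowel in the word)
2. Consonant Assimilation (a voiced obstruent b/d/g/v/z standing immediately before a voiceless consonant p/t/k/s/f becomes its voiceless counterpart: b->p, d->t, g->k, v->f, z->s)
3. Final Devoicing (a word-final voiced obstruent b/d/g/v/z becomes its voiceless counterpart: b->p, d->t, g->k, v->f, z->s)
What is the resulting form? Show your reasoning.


Starting form: 'fucmox'
Rule 1: Vowel Harmony: all vowels become 'u' (matching first vowel). 'fucmox' -> 'fucmux'
Rule 2: Consonant Assimilation: no voiced obstruent (b/d/g/v/z) stands immediately before a voiceless consonant (p/t/k/s/f). No change.
Rule 3: Final Devoicing: final consonant 'x' is not one of the voiced obstruents b/d/g/v/z. No change.
Final form: 'fucmux'

fucmux


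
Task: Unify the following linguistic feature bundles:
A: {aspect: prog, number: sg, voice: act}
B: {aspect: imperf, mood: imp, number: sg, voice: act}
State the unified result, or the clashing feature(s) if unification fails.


Compare features:
aspect: A=prog vs B=imperf -> CLASH
mood: A=_ vs B=imp -> unified: imp
number: A=sg vs B=sg -> unified: sg
voice: A=act vs B=act -> unified: act
Clash detected on feature 'aspect' (prog vs imperf); unification fails.

CLASH on 'aspect' (prog vs imperf)


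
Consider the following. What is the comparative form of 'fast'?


Apply comparative formation (add -er): 'fast' -> 'faster'.

faster


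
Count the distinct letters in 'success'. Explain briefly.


Unique letters in 'success': {c, e, s, u} = 4 distinct letters.

4


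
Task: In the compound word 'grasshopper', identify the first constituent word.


Split 'grasshopper' into 'grass' + 'hopper'. The first part is 'grass'.

grass


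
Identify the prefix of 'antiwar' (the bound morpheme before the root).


The word 'antiwar' = 'anti' (prefix) + 'war' (root). The prefix is 'anti'.

anti


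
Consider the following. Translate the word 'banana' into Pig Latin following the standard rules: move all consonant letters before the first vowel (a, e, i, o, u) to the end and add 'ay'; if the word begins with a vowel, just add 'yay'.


'banana': move consonant cluster 'b' to end and add 'ay': 'ananabay'.

ananabay


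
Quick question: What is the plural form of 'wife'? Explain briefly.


Apply rule: Change -fe to -ves. 'wife' becomes 'wives'.

wives


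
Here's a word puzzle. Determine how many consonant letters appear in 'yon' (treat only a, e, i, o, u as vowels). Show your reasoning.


Consonants in 'yon': y, n = 2 consonants.

2


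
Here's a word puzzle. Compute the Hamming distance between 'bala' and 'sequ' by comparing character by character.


Alignment:
Position 1: 'b' vs 's' = DIFFER
Position 2: 'a' vs 'e' = DIFFER
Position 3: 'l' vs 'q' = DIFFER
Position 4: 'a' vs 'u' = DIFFER
Total differences: 4

4


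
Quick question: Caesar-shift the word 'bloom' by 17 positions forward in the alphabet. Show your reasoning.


Shift each letter by 17: b -> s, l -> c, o -> f, o -> f, m -> d. Result: 'scffd'.

scffd


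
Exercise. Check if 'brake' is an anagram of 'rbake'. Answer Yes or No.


Sorted letters of 'brake': 'abekr'
Sorted letters of 'rbake': 'abekr'
They match.

Yes


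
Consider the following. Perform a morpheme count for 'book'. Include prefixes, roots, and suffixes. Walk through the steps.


Decomposition: book (free morpheme) = 1 morpheme(s)

1 morphemes


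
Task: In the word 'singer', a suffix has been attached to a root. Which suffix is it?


The word 'singer' = 'sing' (root) + '-er' (suffix). The suffix is '-er'.

er


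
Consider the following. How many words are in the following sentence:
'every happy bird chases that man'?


Split into words: every | happy | bird | chases | that | man = 6 words.

6


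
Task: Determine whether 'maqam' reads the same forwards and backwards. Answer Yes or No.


Forward: 'maqam'
Reversed: 'maqam'
They are identical.

Yes


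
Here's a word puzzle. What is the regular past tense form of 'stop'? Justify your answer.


Apply rule: Double final consonant and add -ed. 'stop' becomes 'stopped'.

stopped


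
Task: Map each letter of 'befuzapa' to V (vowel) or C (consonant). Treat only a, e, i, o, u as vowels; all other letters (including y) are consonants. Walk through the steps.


Letter mapping: b = C, e = V, f = C, u = V, z = C, a = V, p = C, a = V.

CVCVCVCV


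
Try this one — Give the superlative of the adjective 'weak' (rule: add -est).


Apply superlative formation (add -est): 'weak' -> 'weakest'.

weakest


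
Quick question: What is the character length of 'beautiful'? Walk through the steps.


Spell out 'beautiful' and number each letter: b(1), e(2), a(3), u(4), t(5), i(6), f(7), u(8), l(9). Total: 9 letters.

9


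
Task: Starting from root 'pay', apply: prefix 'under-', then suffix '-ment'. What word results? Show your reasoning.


Step 1: Add prefix 'under-' to 'pay' = 'underpay'
Step 2: Add suffix '-ment' to 'underpay' = 'underpayment'

underpayment


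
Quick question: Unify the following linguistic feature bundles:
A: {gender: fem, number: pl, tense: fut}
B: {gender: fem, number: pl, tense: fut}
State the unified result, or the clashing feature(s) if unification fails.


Compare features:
gender: A=fem vs B=fem -> unified: fem
number: A=pl vs B=pl -> unified: pl
tense: A=fut vs B=fut -> unified: fut
No clashes found.

Unified: {gender: fem, number: pl, tense: fut}


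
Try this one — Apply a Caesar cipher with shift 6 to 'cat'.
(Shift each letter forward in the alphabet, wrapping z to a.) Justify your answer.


Shift each letter by 6: c -> i, a -> g, t -> z. Result: 'igz'.

igz


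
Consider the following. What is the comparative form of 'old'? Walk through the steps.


Apply comparative formation (add -er): 'old' -> 'older'.

older


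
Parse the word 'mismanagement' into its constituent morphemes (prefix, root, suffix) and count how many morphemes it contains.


Step 1: Identify prefix: 'mis' (meaning: wrongly)
Step 2: Identify root: 'manage'
Step 3: Identify suffix(es): 'ment'
Decomposition: mis- (prefix: wrongly) + manage (root) + -ment (suffix: action/result)
Total morphemes: 3

3 morphemes (mis- (prefix: wrongly) + manage (root) + -ment (suffix: action/result))


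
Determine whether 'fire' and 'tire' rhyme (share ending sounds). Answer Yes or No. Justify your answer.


Rime (stressed vowel + following sounds) of 'fire': -ire = /aɪər/
Rime of 'tire': -ire = /aɪər/
/aɪər/ and /aɪər/ are the same ending sound, so the words rhyme.

Yes


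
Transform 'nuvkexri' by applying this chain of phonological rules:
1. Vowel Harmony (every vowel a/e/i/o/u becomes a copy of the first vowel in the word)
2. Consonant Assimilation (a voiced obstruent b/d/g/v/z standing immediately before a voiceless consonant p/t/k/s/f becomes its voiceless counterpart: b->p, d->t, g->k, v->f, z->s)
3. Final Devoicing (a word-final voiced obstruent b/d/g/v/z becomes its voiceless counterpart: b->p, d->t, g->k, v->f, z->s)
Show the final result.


Starting form: 'nuvkexri'
Rule 1: Vowel Harmony: all vowels become 'u' (matching first vowel). 'nuvkexri' -> 'nuvkuxru'
Rule 2: Consonant Assimilation: voiced obstruent before voiceless consonant becomes voiceless ('vk' -> 'fk'). 'nuvkuxru' -> 'nufkuxru'
Rule 3: Final Devoicing: the word ends in the vowel 'u', not a consonant. No change.
Final form: 'nufkuxru'

nufkuxru


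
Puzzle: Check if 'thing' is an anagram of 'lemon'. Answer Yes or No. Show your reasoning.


Sorted letters of 'thing': 'ghint'
Sorted letters of 'lemon': 'elmno'
They do not match.

No


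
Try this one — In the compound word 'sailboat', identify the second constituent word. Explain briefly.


Split 'sailboat' into 'sail' + 'boat'. The second part is 'boat'.

boat


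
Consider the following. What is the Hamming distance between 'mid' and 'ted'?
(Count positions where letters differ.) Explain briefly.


Alignment:
Position 1: 'm' vs 't' = DIFFER
Position 2: 'i' vs 'e' = DIFFER
Position 3: 'd' vs 'd' = match
Total differences: 2

2


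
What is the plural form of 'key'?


Apply rule: Add -s. 'key' becomes 'keys'.

keys


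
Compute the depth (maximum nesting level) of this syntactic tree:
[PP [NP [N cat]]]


Count bracket nesting levels:
'[' at pos 0: depth = 1
'[' at pos 4: depth = 2
'[' at pos 8: depth = 3
Maximum depth reached: 3

3


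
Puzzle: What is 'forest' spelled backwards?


Reverse 'forest' character by character: 'tserof'.

tserof


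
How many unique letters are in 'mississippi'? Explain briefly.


Unique letters in 'mississippi': {i, m, p, s} = 4 distinct letters.

4


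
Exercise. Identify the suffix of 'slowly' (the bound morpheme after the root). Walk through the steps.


The word 'slowly' = 'slow' (root) + '-ly' (suffix). The suffix is '-ly'.

ly


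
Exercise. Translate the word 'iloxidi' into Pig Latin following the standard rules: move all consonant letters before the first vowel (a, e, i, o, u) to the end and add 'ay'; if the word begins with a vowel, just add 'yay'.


'iloxidi' starts with a vowel, so add 'yay': 'iloxidiyay'.

iloxidiyay


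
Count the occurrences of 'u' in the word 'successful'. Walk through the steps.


Letter 'u' in 'successful': found at position(s) 2, 9 = 2 occurrence(s).

2


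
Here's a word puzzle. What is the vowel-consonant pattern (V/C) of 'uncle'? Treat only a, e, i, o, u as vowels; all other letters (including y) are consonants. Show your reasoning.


Letter mapping: u = V, n = C, c = C, l = C, e = V.

VCCCV


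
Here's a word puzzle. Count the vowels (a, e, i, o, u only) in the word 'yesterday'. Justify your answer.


Vowels in 'yesterday': e, e, a = 3 vowels.

3


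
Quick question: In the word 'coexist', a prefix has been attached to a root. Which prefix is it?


The word 'coexist' = 'co' (prefix) + 'exist' (root). The prefix is 'co'.

co


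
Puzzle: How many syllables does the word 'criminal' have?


Break 'criminal' into syllables: crim-i-nal -> crim | i | nal = 3 syllables

3 syllables


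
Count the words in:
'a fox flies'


Split into words: a | fox | flies = 3 words.

3


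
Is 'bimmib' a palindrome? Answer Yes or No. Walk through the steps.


Forward: 'bimmib'
Reversed: 'bimmib'
They are identical.

Yes


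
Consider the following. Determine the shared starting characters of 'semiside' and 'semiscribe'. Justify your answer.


Compare from the start: 5 characters match: 'semis'. Mismatch at position 6: 'i' vs 'c'.

semis


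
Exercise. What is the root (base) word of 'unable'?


Remove prefix 'un' from 'unable' to get root 'able'.

able


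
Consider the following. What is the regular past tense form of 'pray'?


Apply rule: Add -ed. 'pray' becomes 'prayed'.

prayed


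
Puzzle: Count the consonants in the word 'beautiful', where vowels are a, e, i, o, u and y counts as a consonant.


Consonants in 'beautiful': b, t, f, l = 4 consonants.

4


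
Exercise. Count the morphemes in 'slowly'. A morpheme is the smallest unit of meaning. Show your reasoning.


Decomposition: slow (root) + -ly (suffix) = 2 morpheme(s)

2 morphemes


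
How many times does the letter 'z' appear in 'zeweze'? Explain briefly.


Letter 'z' in 'zeweze': found at position(s) 1, 5 = 2 occurrence(s).

2


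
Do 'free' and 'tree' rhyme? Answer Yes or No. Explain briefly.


Rime (stressed vowel + following sounds) of 'free': -ee = /iː/
Rime of 'tree': -ee = /iː/
/iː/ and /iː/ are the same ending sound, so the words rhyme.

Yes


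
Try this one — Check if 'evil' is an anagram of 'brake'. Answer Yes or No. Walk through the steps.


Sorted letters of 'evil': 'eilv'
Sorted letters of 'brake': 'abekr'
They do not match.

No


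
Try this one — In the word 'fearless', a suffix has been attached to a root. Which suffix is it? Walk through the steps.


The word 'fearless' = 'fear' (root) + '-less' (suffix). The suffix is '-less'.

less


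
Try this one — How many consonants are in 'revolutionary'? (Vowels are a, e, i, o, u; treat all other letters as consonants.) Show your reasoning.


Consonants in 'revolutionary': r, v, l, t, n, r, y = 7 consonants.

7


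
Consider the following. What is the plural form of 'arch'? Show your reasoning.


Apply rule: Add -es (sibilant/fricative ending). 'arch' becomes 'arches'.

arches


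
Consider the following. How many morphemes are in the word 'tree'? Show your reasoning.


Decomposition: tree (free morpheme) = 1 morpheme(s)

1 morphemes


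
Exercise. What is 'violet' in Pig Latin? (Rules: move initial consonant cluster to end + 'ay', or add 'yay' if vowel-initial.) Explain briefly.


'violet': move consonant cluster 'v' to end and add 'ay': 'ioletvay'.

ioletvay


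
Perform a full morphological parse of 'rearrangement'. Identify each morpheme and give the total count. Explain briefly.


Step 1: Identify prefix: 're' (meaning: again)
Step 2: Identify root: 'arrange'
Step 3: Identify suffix(es): 'ment'
Decomposition: re- (prefix: again) + arrange (root) + -ment (suffix: action/result)
Total morphemes: 3

3 morphemes (re- (prefix: again) + arrange (root) + -ment (suffix: action/result))


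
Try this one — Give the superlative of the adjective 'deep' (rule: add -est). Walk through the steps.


Apply superlative formation (add -est): 'deep' -> 'deepest'.

deepest
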